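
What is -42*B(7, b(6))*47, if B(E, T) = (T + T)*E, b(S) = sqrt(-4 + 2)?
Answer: -27636*I*sqrt(2) ≈ -39083.0*I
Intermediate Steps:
b(S) = I*sqrt(2) (b(S) = sqrt(-2) = I*sqrt(2))
B(E, T) = 2*E*T (B(E, T) = (2*T)*E = 2*E*T)
-42*B(7, b(6))*47 = -84*7*I*sqrt(2)*47 = -588*I*sqrt(2)*47 = -27636*I*sqrt(2)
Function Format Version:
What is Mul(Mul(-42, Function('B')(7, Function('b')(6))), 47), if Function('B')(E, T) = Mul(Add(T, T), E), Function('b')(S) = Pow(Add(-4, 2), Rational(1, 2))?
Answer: Mul(-27636, I, Pow(2, Rational(1, 2))) ≈ Mul(-39083., I)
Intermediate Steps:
Function('b')(S) = Mul(I, Pow(2, Rational(1, 2))) (Function('b')(S) = Pow(-2, Rational(1, 2)) = Mul(I, Pow(2, Rational(1, 2))))
Function('B')(E, T) = Mul(2, E, T) (Function('B')(E, T) = Mul(Mul(2, T), E) = Mul(2, E, T))
Mul(Mul(-42, Function('B')(7, Function('b')(6))), 47) = Mul(Mul(-42, Mul(2, 7, Mul(I, Pow(2, Rational(1, 2))))), 47) = Mul(Mul(-42, Mul(14, I, Pow(2, Rational(1, 2)))), 47) = Mul(Mul(-588, I, Pow(2, Rational(1, 2))), 47) = Mul(-27636, I, Pow(2, Rational(1, 2)))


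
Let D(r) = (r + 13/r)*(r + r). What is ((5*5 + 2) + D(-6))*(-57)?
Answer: -7125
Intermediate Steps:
D(r) = 2*r*(r + 13/r) (D(r) = (r + 13/r)*(2*r) = 2*r*(r + 13/r))
((5*5 + 2) + D(-6))*(-57) = ((5*5 + 2) + (26 + 2*(-6)²))*(-57) = ((25 + 2) + (26 + 2*36))*(-57) = (27 + (26 + 72))*(-57) = (27 + 98)*(-57) = 125*(-57) = -7125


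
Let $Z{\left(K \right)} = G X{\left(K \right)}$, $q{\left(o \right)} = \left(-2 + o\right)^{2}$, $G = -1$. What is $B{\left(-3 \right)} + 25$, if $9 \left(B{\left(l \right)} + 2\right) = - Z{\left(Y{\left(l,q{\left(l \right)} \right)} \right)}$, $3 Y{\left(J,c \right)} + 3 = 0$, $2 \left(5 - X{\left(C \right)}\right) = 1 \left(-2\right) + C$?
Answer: $\frac{427}{18} \approx 23.722$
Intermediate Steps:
$X{\left(C \right)} = 6 - \frac{C}{2}$ ($X{\left(C \right)} = 5 - \frac{1 \left(-2\right) + C}{2} = 5 - \frac{-2 + C}{2} = 5 - \left(-1 + \frac{C}{2}\right) = 6 - \frac{C}{2}$)
$Y{\left(J,c \right)} = -1$ ($Y{\left(J,c \right)} = -1 + \frac{1}{3} \cdot 0 = -1 + 0 = -1$)
$Z{\left(K \right)} = -6 + \frac{K}{2}$ ($Z{\left(K \right)} = - (6 - \frac{K}{2}) = -6 + \frac{K}{2}$)
$B{\left(l \right)} = - \frac{23}{18}$ ($B{\left(l \right)} = -2 + \frac{\left(-1\right) \left(-6 + \frac{1}{2} \left(-1\right)\right)}{9} = -2 + \frac{\left(-1\right) \left(-6 - \frac{1}{2}\right)}{9} = -2 + \frac{\left(-1\right) \left(- \frac{13}{2}\right)}{9} = -2 + \frac{1}{9} \cdot \frac{13}{2} = -2 + \frac{13}{18} = - \frac{23}{18}$)
$B{\left(-3 \right)} + 25 = - \frac{23}{18} + 25 = \frac{427}{18}$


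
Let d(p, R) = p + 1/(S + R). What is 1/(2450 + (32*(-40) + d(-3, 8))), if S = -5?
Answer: 3/3502 ≈ 0.00085665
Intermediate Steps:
d(p, R) = p + 1/(-5 + R)
1/(2450 + (32*(-40) + d(-3, 8))) = 1/(2450 + (32*(-40) + (1 - 5*(-3) + 8*(-3))/(-5 + 8))) = 1/(2450 + (-1280 + (1 + 15 - 24)/3)) = 1/(2450 + (-1280 + (1/3)*(-8))) = 1/(2450 + (-1280 - 8/3)) = 1/(2450 - 3848/3) = 1/(3502/3) = 3/3502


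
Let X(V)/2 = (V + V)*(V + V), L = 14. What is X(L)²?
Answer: 2458624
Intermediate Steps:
X(V) = 8*V² (X(V) = 2*((V + V)*(V + V)) = 2*((2*V)*(2*V)) = 2*(4*V²) = 8*V²)
X(L)² = (8*14²)² = (8*196)² = 1568² = 2458624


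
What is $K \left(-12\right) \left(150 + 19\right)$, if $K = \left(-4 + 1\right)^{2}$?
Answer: $-18252$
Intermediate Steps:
$K = 9$ ($K = \left(-3\right)^{2} = 9$)
$K \left(-12\right) \left(150 + 19\right) = 9 \left(-12\right) \left(150 + 19\right) = \left(-108\right) 169 = -18252$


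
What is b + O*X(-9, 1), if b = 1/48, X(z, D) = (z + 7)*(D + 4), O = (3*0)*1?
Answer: 1/48 ≈ 0.020833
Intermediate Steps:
O = 0 (O = 0*1 = 0)
X(z, D) = (4 + D)*(7 + z) (X(z, D) = (7 + z)*(4 + D) = (4 + D)*(7 + z))
b = 1/48 ≈ 0.020833
b + O*X(-9, 1) = 1/48 + 0*(28 + 4*(-9) + 7*1 + 1*(-9)) = 1/48 + 0*(28 - 36 + 7 - 9) = 1/48 + 0*(-10) = 1/48 + 0 = 1/48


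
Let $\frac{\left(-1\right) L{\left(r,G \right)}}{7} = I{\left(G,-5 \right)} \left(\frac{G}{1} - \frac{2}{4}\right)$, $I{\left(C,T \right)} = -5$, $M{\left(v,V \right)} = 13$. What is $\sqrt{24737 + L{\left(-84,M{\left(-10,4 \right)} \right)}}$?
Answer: $\frac{\sqrt{100698}}{2} \approx 158.66$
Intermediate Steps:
$L{\left(r,G \right)} = - \frac{35}{2} + 35 G$ ($L{\left(r,G \right)} = - 7 \left(- 5 \left(\frac{G}{1} - \frac{2}{4}\right)\right) = - 7 \left(- 5 \left(G 1 - \frac{1}{2}\right)\right) = - 7 \left(- 5 \left(G - \frac{1}{2}\right)\right) = - 7 \left(- 5 \left(- \frac{1}{2} + G\right)\right) = - 7 \left(\frac{5}{2} - 5 G\right) = - \frac{35}{2} + 35 G$)
$\sqrt{24737 + L{\left(-84,M{\left(-10,4 \right)} \right)}} = \sqrt{24737 + \left(- \frac{35}{2} + 35 \cdot 13\right)} = \sqrt{24737 + \left(- \frac{35}{2} + 455\right)} = \sqrt{24737 + \frac{875}{2}} = \sqrt{\frac{50349}{2}} = \frac{\sqrt{100698}}{2}$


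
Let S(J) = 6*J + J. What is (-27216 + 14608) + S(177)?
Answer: -11369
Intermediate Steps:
S(J) = 7*J
(-27216 + 14608) + S(177) = (-27216 + 14608) + 7*177 = -12608 + 1239 = -11369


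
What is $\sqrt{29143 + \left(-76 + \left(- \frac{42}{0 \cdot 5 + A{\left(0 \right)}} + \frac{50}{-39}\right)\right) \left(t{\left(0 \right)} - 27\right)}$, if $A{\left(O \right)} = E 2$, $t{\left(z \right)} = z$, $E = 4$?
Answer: $\frac{\sqrt{21207043}}{26} \approx 177.12$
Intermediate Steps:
$A{\left(O \right)} = 8$ ($A{\left(O \right)} = 4 \cdot 2 = 8$)
$\sqrt{29143 + \left(-76 + \left(- \frac{42}{0 \cdot 5 + A{\left(0 \right)}} + \frac{50}{-39}\right)\right) \left(t{\left(0 \right)} - 27\right)} = \sqrt{29143 + \left(-76 + \left(- \frac{42}{0 \cdot 5 + 8} + \frac{50}{-39}\right)\right) \left(0 - 27\right)} = \sqrt{29143 + \left(-76 + \left(- \frac{42}{0 + 8} + 50 \left(- \frac{1}{39}\right)\right)\right) \left(0 - 27\right)} = \sqrt{29143 + \left(-76 - \left(\frac{50}{39} + \frac{42}{8}\right)\right) \left(-27\right)} = \sqrt{29143 + \left(-76 - \frac{1019}{156}\right) \left(-27\right)} = \sqrt{29143 - - \frac{115875}{52}} = \sqrt{29143 + \frac{115875}{52}} = \sqrt{\frac{1631311}{52}} = \frac{\sqrt{21207043}}{26}$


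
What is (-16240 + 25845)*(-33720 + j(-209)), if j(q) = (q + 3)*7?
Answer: -337731010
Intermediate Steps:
j(q) = 21 + 7*q (j(q) = (3 + q)*7 = 21 + 7*q)
(-16240 + 25845)*(-33720 + j(-209)) = (-16240 + 25845)*(-33720 + (21 + 7*(-209))) = 9605*(-33720 + (21 - 1463)) = 9605*(-33720 - 1442) = 9605*(-35162) = -337731010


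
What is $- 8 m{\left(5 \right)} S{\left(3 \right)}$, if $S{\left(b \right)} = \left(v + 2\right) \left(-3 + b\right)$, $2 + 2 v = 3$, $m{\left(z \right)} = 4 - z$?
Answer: $0$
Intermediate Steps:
$v = \frac{1}{2}$ ($v = -1 + \frac{1}{2} \cdot 3 = -1 + \frac{3}{2} = \frac{1}{2} \approx 0.5$)
$S{\left(b \right)} = - \frac{15}{2} + \frac{5 b}{2}$ ($S{\left(b \right)} = \left(\frac{1}{2} + 2\right) \left(-3 + b\right) = \frac{5 \left(-3 + b\right)}{2} = - \frac{15}{2} + \frac{5 b}{2}$)
$- 8 m{\left(5 \right)} S{\left(3 \right)} = - 8 \left(4 - 5\right) \left(- \frac{15}{2} + \frac{5}{2} \cdot 3\right) = - 8 \left(4 - 5\right) \left(- \frac{15}{2} + \frac{15}{2}\right) = \left(-8\right) \left(-1\right) 0 = 8 \cdot 0 = 0$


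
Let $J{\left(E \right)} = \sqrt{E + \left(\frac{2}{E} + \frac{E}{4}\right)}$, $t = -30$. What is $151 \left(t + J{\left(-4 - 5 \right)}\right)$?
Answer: $-4530 + \frac{151 i \sqrt{413}}{6} \approx -4530.0 + 511.45 i$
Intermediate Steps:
$J{\left(E \right)} = \sqrt{\frac{2}{E} + \frac{5 E}{4}}$ ($J{\left(E \right)} = \sqrt{E + \left(\frac{2}{E} + E \frac{1}{4}\right)} = \sqrt{E + \left(\frac{2}{E} + \frac{E}{4}\right)} = \sqrt{\frac{2}{E} + \frac{5 E}{4}}$)
$151 \left(t + J{\left(-4 - 5 \right)}\right) = 151 \left(-30 + \frac{\sqrt{5 \left(-4 - 5\right) + \frac{8}{-4 - 5}}}{2}\right) = 151 \left(-30 + \frac{\sqrt{5 \left(-9\right) + \frac{8}{-9}}}{2}\right) = 151 \left(-30 + \frac{\sqrt{-45 + 8 \left(- \frac{1}{9}\right)}}{2}\right) = 151 \left(-30 + \frac{\sqrt{-45 - \frac{8}{9}}}{2}\right) = 151 \left(-30 + \frac{\sqrt{- \frac{413}{9}}}{2}\right) = 151 \left(-30 + \frac{\frac{1}{3} i \sqrt{413}}{2}\right) = 151 \left(-30 + \frac{i \sqrt{413}}{6}\right) = -4530 + \frac{151 i \sqrt{413}}{6}$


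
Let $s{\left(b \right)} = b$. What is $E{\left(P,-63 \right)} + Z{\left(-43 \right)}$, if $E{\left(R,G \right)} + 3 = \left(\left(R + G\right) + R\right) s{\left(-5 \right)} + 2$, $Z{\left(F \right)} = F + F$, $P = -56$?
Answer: $788$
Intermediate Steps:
$Z{\left(F \right)} = 2 F$
$E{\left(R,G \right)} = -1 - 10 R - 5 G$ ($E{\left(R,G \right)} = -3 + \left(\left(\left(R + G\right) + R\right) \left(-5\right) + 2\right) = -3 + \left(\left(\left(G + R\right) + R\right) \left(-5\right) + 2\right) = -3 + \left(\left(G + 2 R\right) \left(-5\right) + 2\right) = -3 - \left(-2 + 5 G + 10 R\right) = -1 - 10 R - 5 G$)
$E{\left(P,-63 \right)} + Z{\left(-43 \right)} = \left(-1 - -560 - -315\right) + 2 \left(-43\right) = \left(-1 + 560 + 315\right) - 86 = 874 - 86 = 788$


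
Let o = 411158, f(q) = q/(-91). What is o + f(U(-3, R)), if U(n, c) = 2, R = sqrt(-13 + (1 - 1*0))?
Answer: 37415376/91 ≈ 4.1116e+5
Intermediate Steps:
R = 2*I*sqrt(3) (R = sqrt(-13 + (1 + 0)) = sqrt(-13 + 1) = sqrt(-12) = 2*I*sqrt(3) ≈ 3.4641*I)
f(q) = -q/91 (f(q) = q*(-1/91) = -q/91)
o + f(U(-3, R)) = 411158 - 1/91*2 = 411158 - 2/91 = 37415376/91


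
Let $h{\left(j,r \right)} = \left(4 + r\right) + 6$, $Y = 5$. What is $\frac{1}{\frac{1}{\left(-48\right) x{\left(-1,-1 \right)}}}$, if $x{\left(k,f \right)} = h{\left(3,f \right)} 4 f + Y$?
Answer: $1488$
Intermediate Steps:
$h{\left(j,r \right)} = 10 + r$
$x{\left(k,f \right)} = 5 + f \left(40 + 4 f\right)$ ($x{\left(k,f \right)} = \left(10 + f\right) 4 f + 5 = \left(40 + 4 f\right) f + 5 = f \left(40 + 4 f\right) + 5 = 5 + f \left(40 + 4 f\right)$)
$\frac{1}{\frac{1}{\left(-48\right) x{\left(-1,-1 \right)}}} = \frac{1}{\frac{1}{\left(-48\right) \left(5 + 4 \left(-1\right) \left(10 - 1\right)\right)}} = \frac{1}{\frac{1}{\left(-48\right) \left(5 + 4 \left(-1\right) 9\right)}} = \frac{1}{\frac{1}{\left(-48\right) \left(5 - 36\right)}} = \frac{1}{\frac{1}{\left(-48\right) \left(-31\right)}} = \frac{1}{\frac{1}{1488}} = 1488$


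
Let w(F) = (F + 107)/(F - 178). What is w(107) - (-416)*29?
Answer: 856330/71 ≈ 12061.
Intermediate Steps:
w(F) = (107 + F)/(-178 + F)
w(107) - (-416)*29 = (107 + 107)/(-178 + 107) - (-416)*29 = 214/(-71) - 1*(-12064) = -1/71*214 + 12064 = -214/71 + 12064 = 856330/71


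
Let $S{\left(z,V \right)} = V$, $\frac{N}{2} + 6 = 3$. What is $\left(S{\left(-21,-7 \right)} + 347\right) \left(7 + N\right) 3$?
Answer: $1020$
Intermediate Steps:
$N = -6$ ($N = -12 + 2 \cdot 3 = -12 + 6 = -6$)
$\left(S{\left(-21,-7 \right)} + 347\right) \left(7 + N\right) 3 = \left(-7 + 347\right) \left(7 - 6\right) 3 = 340 \cdot 1 \cdot 3 = 340 \cdot 3 = 1020$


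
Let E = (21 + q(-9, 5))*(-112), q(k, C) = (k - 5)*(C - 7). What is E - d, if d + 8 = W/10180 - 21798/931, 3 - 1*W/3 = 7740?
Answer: -7384803617/1353940 ≈ -5454.3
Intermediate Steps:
W = -23211 (W = 9 - 3*7740 = 9 - 23220 = -23211)
d = -45619103/1353940 (d = -8 + (-23211/10180 - 21798/931) = -8 + (-23211*1/10180 - 21798*1/931) = -8 + (-23211/10180 - 3114/133) = -8 - 34787583/1353940 = -45619103/1353940 ≈ -33.694)
q(k, C) = (-7 + C)*(-5 + k) (q(k, C) = (-5 + k)*(-7 + C) = (-7 + C)*(-5 + k))
E = -5488 (E = (21 + (35 - 7*(-9) - 5*5 + 5*(-9)))*(-112) = (21 + (35 + 63 - 25 - 45))*(-112) = (21 + 28)*(-112) = 49*(-112) = -5488)
E - d = -5488 - 1*(-45619103/1353940) = -5488 + 45619103/1353940 = -7384803617/1353940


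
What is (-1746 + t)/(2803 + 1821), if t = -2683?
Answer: -4429/4624 ≈ -0.95783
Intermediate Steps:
(-1746 + t)/(2803 + 1821) = (-1746 - 2683)/(2803 + 1821) = -4429/4624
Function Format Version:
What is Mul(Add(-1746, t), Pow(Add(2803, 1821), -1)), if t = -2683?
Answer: Rational(-4429, 4624) ≈ -0.95783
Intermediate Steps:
Mul(Add(-1746, t), Pow(Add(2803, 1821), -1)) = Mul(Add(-1746, -2683), Pow(Add(2803, 1821), -1)) = Mul(-4429, Pow(4624, -1)) = Mul(-4429, Rational(1, 4624)) = Rational(-4429, 4624)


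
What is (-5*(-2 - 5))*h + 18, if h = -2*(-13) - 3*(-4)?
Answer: 1348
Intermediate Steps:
h = 38 (h = 26 - 1*(-12) = 26 + 12 = 38)
(-5*(-2 - 5))*h + 18 = -5*(-2 - 5)*38 + 18 = -5*(-7)*38 + 18 = 35*38 + 18 = 1330 + 18 = 1348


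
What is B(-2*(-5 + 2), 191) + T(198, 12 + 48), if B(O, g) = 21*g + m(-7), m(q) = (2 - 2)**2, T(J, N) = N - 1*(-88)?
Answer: 4159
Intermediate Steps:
T(J, N) = 88 + N (T(J, N) = N + 88 = 88 + N)
m(q) = 0 (m(q) = 0**2 = 0)
B(O, g) = 21*g (B(O, g) = 21*g + 0 = 21*g)
B(-2*(-5 + 2), 191) + T(198, 12 + 48) = 21*191 + (88 + (12 + 48)) = 4011 + (88 + 60) = 4011 + 148 = 4159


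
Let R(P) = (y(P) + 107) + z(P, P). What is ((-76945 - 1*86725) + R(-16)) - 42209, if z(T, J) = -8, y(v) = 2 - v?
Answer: -205762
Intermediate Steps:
R(P) = 101 - P (R(P) = ((2 - P) + 107) - 8 = (109 - P) - 8 = 101 - P)
((-76945 - 1*86725) + R(-16)) - 42209 = ((-76945 - 1*86725) + (101 - 1*(-16))) - 42209 = ((-76945 - 86725) + (101 + 16)) - 42209 = (-163670 + 117) - 42209 = -163553 - 42209 = -205762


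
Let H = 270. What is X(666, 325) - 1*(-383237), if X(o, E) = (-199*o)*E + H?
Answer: -42690043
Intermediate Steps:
X(o, E) = 270 - 199*E*o (X(o, E) = (-199*o)*E + 270 = -199*E*o + 270 = 270 - 199*E*o)
X(666, 325) - 1*(-383237) = (270 - 199*325*666) - 1*(-383237) = (270 - 43073550) + 383237 = -43073280 + 383237 = -42690043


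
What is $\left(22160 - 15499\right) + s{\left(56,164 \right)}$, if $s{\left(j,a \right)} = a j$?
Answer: $15845$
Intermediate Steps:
$\left(22160 - 15499\right) + s{\left(56,164 \right)} = \left(22160 - 15499\right) + 164 \cdot 56 = 6661 + 9184 = 15845$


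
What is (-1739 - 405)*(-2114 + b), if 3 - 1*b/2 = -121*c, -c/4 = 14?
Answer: 33575040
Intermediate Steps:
c = -56 (c = -4*14 = -56)
b = -13546 (b = 6 - (-242)*(-56) = 6 - 2*6776 = 6 - 13552 = -13546)
(-1739 - 405)*(-2114 + b) = (-1739 - 405)*(-2114 - 13546) = -2144*(-15660) = 33575040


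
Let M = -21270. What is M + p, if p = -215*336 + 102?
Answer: -93408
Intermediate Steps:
p = -72138 (p = -72240 + 102 = -72138)
M + p = -21270 - 72138 = -93408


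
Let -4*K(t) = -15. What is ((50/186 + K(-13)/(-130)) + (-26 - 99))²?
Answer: 1456074209041/93547584 ≈ 15565.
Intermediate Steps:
K(t) = 15/4 (K(t) = -¼*(-15) = 15/4)
((50/186 + K(-13)/(-130)) + (-26 - 99))² = ((50/186 + (15/4)/(-130)) + (-26 - 99))² = ((50*(1/186) + (15/4)*(-1/130)) - 125)² = ((25/93 - 3/104) - 125)² = (2321/9672 - 125)² = (-1206679/9672)² = 1456074209041/93547584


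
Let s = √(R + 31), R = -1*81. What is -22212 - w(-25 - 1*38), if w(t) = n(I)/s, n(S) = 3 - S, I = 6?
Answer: -22212 - 3*I*√2/10 ≈ -22212.0 - 0.42426*I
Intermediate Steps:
R = -81
s = 5*I*√2 (s = √(-81 + 31) = √(-50) = 5*I*√2 ≈ 7.0711*I)
w(t) = 3*I*√2/10 (w(t) = (3 - 1*6)/((5*I*√2)) = (3 - 6)*(-I*√2/10) = -(-3)*I*√2/10 = 3*I*√2/10)
-22212 - w(-25 - 1*38) = -22212 - 3*I*√2/10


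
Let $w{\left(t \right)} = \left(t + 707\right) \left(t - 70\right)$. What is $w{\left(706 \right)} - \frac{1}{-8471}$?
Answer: $\frac{7612616629}{8471} \approx 8.9867 \cdot 10^{5}$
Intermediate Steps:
$w{\left(t \right)} = \left(-70 + t\right) \left(707 + t\right)$ ($w{\left(t \right)} = \left(707 + t\right) \left(-70 + t\right) = \left(-70 + t\right) \left(707 + t\right)$)
$w{\left(706 \right)} - \frac{1}{-8471} = \left(-49490 + 706^{2} + 637 \cdot 706\right) - \frac{1}{-8471} = \left(-49490 + 498436 + 449722\right) - - \frac{1}{8471} = 898668 + \frac{1}{8471} = \frac{7612616629}{8471}$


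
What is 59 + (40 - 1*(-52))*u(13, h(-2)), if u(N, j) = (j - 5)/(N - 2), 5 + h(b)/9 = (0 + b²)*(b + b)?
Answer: -17199/11 ≈ -1563.5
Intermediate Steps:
h(b) = -45 + 18*b³ (h(b) = -45 + 9*((0 + b²)*(b + b)) = -45 + 9*(b²*(2*b)) = -45 + 9*(2*b³) = -45 + 18*b³)
u(N, j) = (-5 + j)/(-2 + N)
59 + (40 - 1*(-52))*u(13, h(-2)) = 59 + (40 - 1*(-52))*((-5 + (-45 + 18*(-2)³))/(-2 + 13)) = 59 + (40 + 52)*((-5 + (-45 + 18*(-8)))/11) = 59 + 92*((-5 + (-45 - 144))/11) = 59 + 92*((-5 - 189)/11) = 59 + 92*((1/11)*(-194)) = 59 + 92*(-194/11) = 59 - 17848/11 = -17199/11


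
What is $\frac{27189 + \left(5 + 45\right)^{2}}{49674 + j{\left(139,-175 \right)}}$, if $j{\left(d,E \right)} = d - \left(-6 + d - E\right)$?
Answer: $\frac{29689}{49505} \approx 0.59972$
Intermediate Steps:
$j{\left(d,E \right)} = 6 + E$ ($j{\left(d,E \right)} = d + \left(\left(E - d\right) + 6\right) = d + \left(6 + E - d\right) = 6 + E$)
$\frac{27189 + \left(5 + 45\right)^{2}}{49674 + j{\left(139,-175 \right)}} = \frac{27189 + \left(5 + 45\right)^{2}}{49674 + \left(6 - 175\right)} = \frac{27189 + 50^{2}}{49674 - 169} = \frac{27189 + 2500}{49505} = 29689 \cdot \frac{1}{49505} = \frac{29689}{49505}$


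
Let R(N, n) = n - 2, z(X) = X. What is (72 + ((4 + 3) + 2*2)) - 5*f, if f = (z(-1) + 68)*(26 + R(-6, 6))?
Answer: -9967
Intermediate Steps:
R(N, n) = -2 + n
f = 2010 (f = (-1 + 68)*(26 + (-2 + 6)) = 67*(26 + 4) = 67*30 = 2010)
(72 + ((4 + 3) + 2*2)) - 5*f = (72 + ((4 + 3) + 2*2)) - 5*2010 = (72 + (7 + 4)) - 10050 = (72 + 11) - 10050 = 83 - 10050 = -9967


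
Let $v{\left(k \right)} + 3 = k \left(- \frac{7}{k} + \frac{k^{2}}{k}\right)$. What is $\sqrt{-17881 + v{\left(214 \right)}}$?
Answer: $\sqrt{27905} \approx 167.05$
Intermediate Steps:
$v{\left(k \right)} = -3 + k \left(k - \frac{7}{k}\right)$ ($v{\left(k \right)} = -3 + k \left(- \frac{7}{k} + \frac{k^{2}}{k}\right) = -3 + k \left(- \frac{7}{k} + k\right) = -3 + k \left(k - \frac{7}{k}\right)$)
$\sqrt{-17881 + v{\left(214 \right)}} = \sqrt{-17881 - \left(10 - 214^{2}\right)} = \sqrt{-17881 + \left(-10 + 45796\right)} = \sqrt{-17881 + 45786} = \sqrt{27905}$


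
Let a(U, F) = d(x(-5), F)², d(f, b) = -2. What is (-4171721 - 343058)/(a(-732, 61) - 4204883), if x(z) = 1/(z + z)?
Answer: 4514779/4204879 ≈ 1.0737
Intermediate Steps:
x(z) = 1/(2*z)
a(U, F) = 4 (a(U, F) = (-2)² = 4)
(-4171721 - 343058)/(a(-732, 61) - 4204883) = (-4171721 - 343058)/(4 - 4204883) = -4514779/(-4204879) = -4514779*(-1/4204879) = 4514779/4204879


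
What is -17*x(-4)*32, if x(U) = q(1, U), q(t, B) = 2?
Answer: -1088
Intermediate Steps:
x(U) = 2
-17*x(-4)*32 = -17*2*32 = -34*32 = -1088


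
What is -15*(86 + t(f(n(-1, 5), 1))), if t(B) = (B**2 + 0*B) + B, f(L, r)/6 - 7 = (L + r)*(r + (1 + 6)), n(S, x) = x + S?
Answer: -1198380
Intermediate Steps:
n(S, x) = S + x
f(L, r) = 42 + 6*(7 + r)*(L + r) (f(L, r) = 42 + 6*((L + r)*(r + (1 + 6))) = 42 + 6*((L + r)*(r + 7)) = 42 + 6*((L + r)*(7 + r)) = 42 + 6*((7 + r)*(L + r)) = 42 + 6*(7 + r)*(L + r))
t(B) = B + B**2 (t(B) = (B**2 + 0) + B = B**2 + B = B + B**2)
-15*(86 + t(f(n(-1, 5), 1))) = -15*(86 + (42 + 6*1**2 + 42*(-1 + 5) + 42*1 + 6*(-1 + 5)*1)*(1 + (42 + 6*1**2 + 42*(-1 + 5) + 42*1 + 6*(-1 + 5)*1))) = -15*(86 + (42 + 6*1 + 42*4 + 42 + 6*4*1)*(1 + (42 + 6*1 + 42*4 + 42 + 6*4*1))) = -15*(86 + (42 + 6 + 168 + 42 + 24)*(1 + (42 + 6 + 168 + 42 + 24))) = -15*(86 + 282*(1 + 282)) = -15*(86 + 282*283) = -15*(86 + 79806) = -15*79892 = -1198380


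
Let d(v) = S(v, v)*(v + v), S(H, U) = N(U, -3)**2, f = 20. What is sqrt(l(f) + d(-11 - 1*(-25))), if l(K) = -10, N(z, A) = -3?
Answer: 11*sqrt(2) ≈ 15.556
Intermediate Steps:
S(H, U) = 9 (S(H, U) = (-3)**2 = 9)
d(v) = 18*v (d(v) = 9*(v + v) = 9*(2*v) = 18*v)
sqrt(l(f) + d(-11 - 1*(-25))) = sqrt(-10 + 18*(-11 - 1*(-25))) = sqrt(-10 + 18*(-11 + 25)) = sqrt(-10 + 18*14) = sqrt(-10 + 252) = sqrt(242) = 11*sqrt(2)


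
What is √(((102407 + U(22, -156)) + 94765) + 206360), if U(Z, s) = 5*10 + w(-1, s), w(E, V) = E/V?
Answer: √2455392927/78 ≈ 635.28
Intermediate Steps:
U(Z, s) = 50 - 1/s (U(Z, s) = 5*10 - 1/s = 50 - 1/s)
√(((102407 + U(22, -156)) + 94765) + 206360) = √(((102407 + (50 - 1/(-156))) + 94765) + 206360) = √(((102407 + (50 - 1*(-1/156))) + 94765) + 206360) = √(((102407 + (50 + 1/156)) + 94765) + 206360) = √(((102407 + 7801/156) + 94765) + 206360) = √((15983293/156 + 94765) + 206360) = √(30766633/156 + 206360) = √(62958793/156) = √2455392927/78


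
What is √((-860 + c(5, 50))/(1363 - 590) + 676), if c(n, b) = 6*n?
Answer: √403288014/773 ≈ 25.979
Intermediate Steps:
√((-860 + c(5, 50))/(1363 - 590) + 676) = √((-860 + 6*5)/(1363 - 590) + 676) = √((-860 + 30)/773 + 676) = √(-830*1/773 + 676) = √(-830/773 + 676) = √(521718/773) = √403288014/773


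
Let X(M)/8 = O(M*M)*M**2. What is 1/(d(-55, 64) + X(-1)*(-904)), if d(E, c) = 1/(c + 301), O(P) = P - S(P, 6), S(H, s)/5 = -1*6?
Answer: -365/81830079 ≈ -4.4605e-6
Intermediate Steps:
S(H, s) = -30 (S(H, s) = 5*(-1*6) = 5*(-6) = -30)
O(P) = 30 + P (O(P) = P - 1*(-30) = P + 30 = 30 + P)
X(M) = 8*M**2*(30 + M**2) (X(M) = 8*((30 + M*M)*M**2) = 8*((30 + M**2)*M**2) = 8*(M**2*(30 + M**2)) = 8*M**2*(30 + M**2))
d(E, c) = 1/(301 + c)
1/(d(-55, 64) + X(-1)*(-904)) = 1/(1/(301 + 64) + (8*(-1)**2*(30 + (-1)**2))*(-904)) = 1/(1/365 + (8*1*(30 + 1))*(-904)) = 1/(1/365 + (8*1*31)*(-904)) = 1/(1/365 + 248*(-904)) = 1/(1/365 - 224192) = 1/(-81830079/365) = -365/81830079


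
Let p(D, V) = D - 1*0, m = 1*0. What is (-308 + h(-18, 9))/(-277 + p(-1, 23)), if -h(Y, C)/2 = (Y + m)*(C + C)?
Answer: -170/139 ≈ -1.2230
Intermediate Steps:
m = 0
p(D, V) = D (p(D, V) = D + 0 = D)
h(Y, C) = -4*C*Y (h(Y, C) = -2*(Y + 0)*(C + C) = -2*Y*2*C = -4*C*Y)
(-308 + h(-18, 9))/(-277 + p(-1, 23)) = (-308 - 4*9*(-18))/(-277 - 1) = (-308 + 648)/(-278) = -1/278*340 = -170/139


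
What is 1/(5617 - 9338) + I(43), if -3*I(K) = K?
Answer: -160006/11163 ≈ -14.334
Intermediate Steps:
I(K) = -K/3
1/(5617 - 9338) + I(43) = 1/(5617 - 9338) - ⅓*43 = 1/(-3721) - 43/3 = -1/3721 - 43/3 = -160006/11163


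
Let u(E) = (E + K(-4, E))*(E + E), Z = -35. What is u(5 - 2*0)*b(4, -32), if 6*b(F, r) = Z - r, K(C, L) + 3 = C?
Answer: 10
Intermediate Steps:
K(C, L) = -3 + C
u(E) = 2*E*(-7 + E) (u(E) = (E + (-3 - 4))*(E + E) = (E - 7)*(2*E) = (-7 + E)*(2*E) = 2*E*(-7 + E))
b(F, r) = -35/6 - r/6 (b(F, r) = (-35 - r)/6 = -35/6 - r/6)
u(5 - 2*0)*b(4, -32) = (2*(5 - 2*0)*(-7 + (5 - 2*0)))*(-35/6 - 1/6*(-32)) = (2*(5 + 0)*(-7 + (5 + 0)))*(-35/6 + 16/3) = (2*5*(-7 + 5))*(-1/2) = (2*5*(-2))*(-1/2) = -20*(-1/2) = 10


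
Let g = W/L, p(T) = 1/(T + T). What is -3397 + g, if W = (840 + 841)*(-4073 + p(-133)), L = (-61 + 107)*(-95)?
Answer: -2127513401/1162420 ≈ -1830.2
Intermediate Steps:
p(T) = 1/(2*T)
L = -4370 (L = 46*(-95) = -4370)
W = -1821227339/266 (W = (840 + 841)*(-4073 + (½)/(-133)) = 1681*(-4073 + (½)*(-1/133)) = 1681*(-4073 - 1/266) = 1681*(-1083419/266) = -1821227339/266 ≈ -6.8467e+6)
g = 1821227339/1162420 (g = -1821227339/266/(-4370) = -1821227339/266*(-1/4370) = 1821227339/1162420 ≈ 1566.8)
-3397 + g = -3397 + 1821227339/1162420 = -2127513401/1162420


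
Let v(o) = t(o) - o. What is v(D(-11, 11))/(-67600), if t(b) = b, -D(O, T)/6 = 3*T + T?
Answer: 0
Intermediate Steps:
D(O, T) = -24*T (D(O, T) = -6*(3*T + T) = -24*T)
v(o) = 0 (v(o) = o - o = 0)
v(D(-11, 11))/(-67600) = 0/(-67600) = 0*(-1/67600) = 0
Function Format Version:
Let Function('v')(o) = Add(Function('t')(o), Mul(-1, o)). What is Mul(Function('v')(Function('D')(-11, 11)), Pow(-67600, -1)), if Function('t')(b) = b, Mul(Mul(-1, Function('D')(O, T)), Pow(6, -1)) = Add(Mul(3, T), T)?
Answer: 0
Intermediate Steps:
Function('D')(O, T) = Mul(-24, T) (Function('D')(O, T) = Mul(-6, Add(Mul(3, T), T)) = Mul(-6, Mul(4, T)) = Mul(-24, T))
Function('v')(o) = 0 (Function('v')(o) = Add(o, Mul(-1, o)) = 0)
Mul(Function('v')(Function('D')(-11, 11)), Pow(-67600, -1)) = Mul(0, Pow(-67600, -1)) = Mul(0, Rational(-1, 67600)) = 0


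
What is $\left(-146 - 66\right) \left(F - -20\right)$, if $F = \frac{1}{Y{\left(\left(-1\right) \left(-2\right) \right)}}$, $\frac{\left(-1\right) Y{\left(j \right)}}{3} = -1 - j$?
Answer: $- \frac{38372}{9} \approx -4263.6$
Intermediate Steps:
$Y{\left(j \right)} = 3 + 3 j$ ($Y{\left(j \right)} = - 3 \left(-1 - j\right) = 3 + 3 j$)
$F = \frac{1}{9}$ ($F = \frac{1}{3 + 3 \left(\left(-1\right) \left(-2\right)\right)} = \frac{1}{3 + 3 \cdot 2} = \frac{1}{3 + 6} = \frac{1}{9} \approx 0.11111$)
$\left(-146 - 66\right) \left(F - -20\right) = \left(-146 - 66\right) \left(\frac{1}{9} - -20\right) = - 212 \left(\frac{1}{9} + 20\right) = \left(-212\right) \frac{181}{9} = - \frac{38372}{9}$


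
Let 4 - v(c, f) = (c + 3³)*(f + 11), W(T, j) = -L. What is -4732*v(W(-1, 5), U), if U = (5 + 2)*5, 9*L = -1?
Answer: 52941616/9 ≈ 5.8824e+6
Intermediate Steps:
L = -⅑ (L = (⅑)*(-1) = -⅑ ≈ -0.11111)
W(T, j) = ⅑ (W(T, j) = -1*(-⅑) = ⅑)
U = 35 (U = 7*5 = 35)
v(c, f) = 4 - (11 + f)*(27 + c) (v(c, f) = 4 - (c + 3³)*(f + 11) = 4 - (c + 27)*(11 + f) = 4 - (27 + c)*(11 + f) = 4 - (11 + f)*(27 + c))
-4732*v(W(-1, 5), U) = -4732*(-293 - 27*35 - 11*⅑ - 1*⅑*35) = -4732*(-293 - 945 - 11/9 - 35/9) = -4732*(-11188/9) = 52941616/9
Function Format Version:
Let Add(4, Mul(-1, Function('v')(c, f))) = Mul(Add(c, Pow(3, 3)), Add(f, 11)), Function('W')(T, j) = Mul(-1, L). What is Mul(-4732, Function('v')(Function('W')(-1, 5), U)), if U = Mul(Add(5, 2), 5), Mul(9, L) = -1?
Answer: Rational(52941616, 9) ≈ 5.8824e+6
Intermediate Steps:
L = Rational(-1, 9) (L = Mul(Rational(1, 9), -1) = Rational(-1, 9) ≈ -0.11111)
Function('W')(T, j) = Rational(1, 9) (Function('W')(T, j) = Mul(-1, Rational(-1, 9)) = Rational(1, 9))
U = 35 (U = Mul(7, 5) = 35)
Function('v')(c, f) = Add(4, Mul(-1, Add(11, f), Add(27, c))) (Function('v')(c, f) = Add(4, Mul(-1, Mul(Add(c, Pow(3, 3)), Add(f, 11)))) = Add(4, Mul(-1, Mul(Add(c, 27), Add(11, f)))) = Add(4, Mul(-1, Mul(Add(27, c), Add(11, f)))) = Add(4, Mul(-1, Mul(Add(11, f), Add(27, c)))) = Add(4, Mul(-1, Add(11, f), Add(27, c))))
Mul(-4732, Function('v')(Function('W')(-1, 5), U)) = Mul(-4732, Add(-293, Mul(-27, 35), Mul(-11, Rational(1, 9)), Mul(-1, Rational(1, 9), 35))) = Mul(-4732, Add(-293, -945, Rational(-11, 9), Rational(-35, 9))) = Mul(-4732, Rational(-11188, 9)) = Rational(52941616, 9)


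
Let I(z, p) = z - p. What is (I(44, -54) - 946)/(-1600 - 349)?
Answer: 848/1949 ≈ 0.43509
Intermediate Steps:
(I(44, -54) - 946)/(-1600 - 349) = ((44 - 1*(-54)) - 946)/(-1600 - 349) = ((44 + 54) - 946)/(-1949) = (98 - 946)*(-1/1949) = -848*(-1/1949) = 848/1949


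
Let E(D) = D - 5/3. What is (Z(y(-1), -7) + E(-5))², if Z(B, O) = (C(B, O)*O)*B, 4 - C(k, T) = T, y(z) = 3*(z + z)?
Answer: 1865956/9 ≈ 2.0733e+5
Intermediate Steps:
E(D) = -5/3 + D (E(D) = D - 5*⅓ = D - 5/3 = -5/3 + D)
y(z) = 6*z (y(z) = 3*(2*z) = 6*z)
C(k, T) = 4 - T
Z(B, O) = B*O*(4 - O) (Z(B, O) = ((4 - O)*O)*B = (O*(4 - O))*B = B*O*(4 - O))
(Z(y(-1), -7) + E(-5))² = ((6*(-1))*(-7)*(4 - 1*(-7)) + (-5/3 - 5))² = (-6*(-7)*(4 + 7) - 20/3)² = (-6*(-7)*11 - 20/3)² = (462 - 20/3)² = (1366/3)² = 1865956/9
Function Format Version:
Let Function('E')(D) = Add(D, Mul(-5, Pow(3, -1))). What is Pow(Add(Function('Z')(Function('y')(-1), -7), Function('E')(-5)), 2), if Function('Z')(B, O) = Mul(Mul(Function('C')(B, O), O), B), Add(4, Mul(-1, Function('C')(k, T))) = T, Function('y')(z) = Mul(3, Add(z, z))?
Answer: Rational(1865956, 9) ≈ 2.0733e+5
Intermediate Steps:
Function('E')(D) = Add(Rational(-5, 3), D) (Function('E')(D) = Add(D, Mul(-5, Rational(1, 3))) = Add(D, Rational(-5, 3)) = Add(Rational(-5, 3), D))
Function('y')(z) = Mul(6, z) (Function('y')(z) = Mul(3, Mul(2, z)) = Mul(6, z))
Function('C')(k, T) = Add(4, Mul(-1, T))
Function('Z')(B, O) = Mul(B, O, Add(4, Mul(-1, O))) (Function('Z')(B, O) = Mul(Mul(Add(4, Mul(-1, O)), O), B) = Mul(Mul(O, Add(4, Mul(-1, O))), B) = Mul(B, O, Add(4, Mul(-1, O))))
Pow(Add(Function('Z')(Function('y')(-1), -7), Function('E')(-5)), 2) = Pow(Add(Mul(Mul(6, -1), -7, Add(4, Mul(-1, -7))), Add(Rational(-5, 3), -5)), 2) = Pow(Add(Mul(-6, -7, Add(4, 7)), Rational(-20, 3)), 2) = Pow(Add(Mul(-6, -7, 11), Rational(-20, 3)), 2) = Pow(Add(462, Rational(-20, 3)), 2) = Pow(Rational(1366, 3), 2) = Rational(1865956, 9)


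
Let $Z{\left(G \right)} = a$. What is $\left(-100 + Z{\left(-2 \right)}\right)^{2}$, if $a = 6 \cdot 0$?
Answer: $10000$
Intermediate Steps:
$a = 0$
$Z{\left(G \right)} = 0$
$\left(-100 + Z{\left(-2 \right)}\right)^{2} = \left(-100 + 0\right)^{2} = \left(-100\right)^{2} = 10000$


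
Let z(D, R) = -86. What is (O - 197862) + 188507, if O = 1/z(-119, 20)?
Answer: -804531/86 ≈ -9355.0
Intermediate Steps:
O = -1/86 (O = 1/(-86) = -1/86 ≈ -0.011628)
(O - 197862) + 188507 = (-1/86 - 197862) + 188507 = -17016133/86 + 188507 = -804531/86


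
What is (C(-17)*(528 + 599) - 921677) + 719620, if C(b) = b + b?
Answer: -240375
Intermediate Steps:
C(b) = 2*b
(C(-17)*(528 + 599) - 921677) + 719620 = ((2*(-17))*(528 + 599) - 921677) + 719620 = (-34*1127 - 921677) + 719620 = (-38318 - 921677) + 719620 = -959995 + 719620 = -240375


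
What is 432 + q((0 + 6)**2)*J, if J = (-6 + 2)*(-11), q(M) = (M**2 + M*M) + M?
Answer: 116064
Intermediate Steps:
q(M) = M + 2*M**2 (q(M) = (M**2 + M**2) + M = 2*M**2 + M = M + 2*M**2)
J = 44 (J = -4*(-11) = 44)
432 + q((0 + 6)**2)*J = 432 + ((0 + 6)**2*(1 + 2*(0 + 6)**2))*44 = 432 + (6**2*(1 + 2*6**2))*44 = 432 + (36*(1 + 2*36))*44 = 432 + (36*(1 + 72))*44 = 432 + (36*73)*44 = 432 + 2628*44 = 432 + 115632 = 116064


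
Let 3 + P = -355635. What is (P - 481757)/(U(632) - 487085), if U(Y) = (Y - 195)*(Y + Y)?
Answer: -837395/65283 ≈ -12.827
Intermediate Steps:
P = -355638 (P = -3 - 355635 = -355638)
U(Y) = 2*Y*(-195 + Y) (U(Y) = (-195 + Y)*(2*Y) = 2*Y*(-195 + Y))
(P - 481757)/(U(632) - 487085) = (-355638 - 481757)/(2*632*(-195 + 632) - 487085) = -837395/(2*632*437 - 487085) = -837395/(552368 - 487085) = -837395/65283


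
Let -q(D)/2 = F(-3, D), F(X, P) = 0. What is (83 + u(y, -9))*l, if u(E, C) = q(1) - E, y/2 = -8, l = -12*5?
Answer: -5940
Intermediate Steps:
l = -60
q(D) = 0 (q(D) = -2*0 = 0)
y = -16 (y = 2*(-8) = -16)
u(E, C) = -E (u(E, C) = 0 - E = -E)
(83 + u(y, -9))*l = (83 - 1*(-16))*(-60) = (83 + 16)*(-60) = 99*(-60) = -5940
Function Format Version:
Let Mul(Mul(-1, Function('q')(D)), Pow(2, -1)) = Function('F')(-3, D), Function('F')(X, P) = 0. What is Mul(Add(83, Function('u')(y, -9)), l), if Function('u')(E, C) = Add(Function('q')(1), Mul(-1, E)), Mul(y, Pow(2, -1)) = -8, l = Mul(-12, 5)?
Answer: -5940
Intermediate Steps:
l = -60
Function('q')(D) = 0 (Function('q')(D) = Mul(-2, 0) = 0)
y = -16 (y = Mul(2, -8) = -16)
Function('u')(E, C) = Mul(-1, E) (Function('u')(E, C) = Add(0, Mul(-1, E)) = Mul(-1, E))
Mul(Add(83, Function('u')(y, -9)), l) = Mul(Add(83, Mul(-1, -16)), -60) = Mul(Add(83, 16), -60) = Mul(99, -60) = -5940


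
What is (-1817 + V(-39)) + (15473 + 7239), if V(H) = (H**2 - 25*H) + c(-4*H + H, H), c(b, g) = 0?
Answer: 23391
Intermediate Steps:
V(H) = H**2 - 25*H (V(H) = (H**2 - 25*H) + 0 = H**2 - 25*H)
(-1817 + V(-39)) + (15473 + 7239) = (-1817 - 39*(-25 - 39)) + (15473 + 7239) = (-1817 - 39*(-64)) + 22712 = (-1817 + 2496) + 22712 = 679 + 22712 = 23391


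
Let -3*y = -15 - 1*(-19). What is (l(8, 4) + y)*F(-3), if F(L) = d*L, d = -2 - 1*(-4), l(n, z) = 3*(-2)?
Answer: 44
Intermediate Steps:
l(n, z) = -6
d = 2 (d = -2 + 4 = 2)
y = -4/3 (y = -(-15 - 1*(-19))/3 = -(-15 + 19)/3 = -⅓*4 = -4/3 ≈ -1.3333)
F(L) = 2*L
(l(8, 4) + y)*F(-3) = (-6 - 4/3)*(2*(-3)) = -22/3*(-6) = 44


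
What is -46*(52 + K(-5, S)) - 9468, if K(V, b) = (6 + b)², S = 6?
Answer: -18484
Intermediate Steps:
-46*(52 + K(-5, S)) - 9468 = -46*(52 + (6 + 6)²) - 9468 = -46*(52 + 12²) - 9468 = -46*(52 + 144) - 9468 = -46*196 - 9468 = -9016 - 9468 = -18484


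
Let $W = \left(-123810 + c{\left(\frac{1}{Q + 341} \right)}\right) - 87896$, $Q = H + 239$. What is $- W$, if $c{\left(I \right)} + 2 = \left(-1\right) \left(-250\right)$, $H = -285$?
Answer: $211458$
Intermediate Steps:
$Q = -46$ ($Q = -285 + 239 = -46$)
$c{\left(I \right)} = 248$ ($c{\left(I \right)} = -2 - -250 = -2 + 250 = 248$)
$W = -211458$ ($W = \left(-123810 + 248\right) - 87896 = -123562 - 87896 = -211458$)
$- W = \left(-1\right) \left(-211458\right) = 211458$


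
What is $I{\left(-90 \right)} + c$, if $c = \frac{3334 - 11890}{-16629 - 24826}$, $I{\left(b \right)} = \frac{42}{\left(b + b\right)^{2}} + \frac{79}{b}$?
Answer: $- \frac{30000823}{44771400} \approx -0.67009$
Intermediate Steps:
$I{\left(b \right)} = \frac{79}{b} + \frac{21}{2 b^{2}}$ ($I{\left(b \right)} = \frac{42}{\left(2 b\right)^{2}} + \frac{79}{b} = \frac{42}{4 b^{2}} + \frac{79}{b} = 42 \frac{1}{4 b^{2}} + \frac{79}{b} = \frac{21}{2 b^{2}} + \frac{79}{b} = \frac{79}{b} + \frac{21}{2 b^{2}}$)
$c = \frac{8556}{41455}$ ($c = - \frac{8556}{-41455} = \left(-8556\right) \left(- \frac{1}{41455}\right) = \frac{8556}{41455} \approx 0.20639$)
$I{\left(-90 \right)} + c = \frac{21 + 158 \left(-90\right)}{2 \cdot 8100} + \frac{8556}{41455} = \frac{1}{2} \cdot \frac{1}{8100} \left(21 - 14220\right) + \frac{8556}{41455} = \frac{1}{2} \cdot \frac{1}{8100} \left(-14199\right) + \frac{8556}{41455} = - \frac{4733}{5400} + \frac{8556}{41455} = - \frac{30000823}{44771400}$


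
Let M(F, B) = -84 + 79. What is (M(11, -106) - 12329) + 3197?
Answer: -9137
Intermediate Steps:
M(F, B) = -5
(M(11, -106) - 12329) + 3197 = (-5 - 12329) + 3197 = -12334 + 3197 = -9137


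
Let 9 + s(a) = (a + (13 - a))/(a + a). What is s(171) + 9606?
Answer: 3282187/342 ≈ 9597.0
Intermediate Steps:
s(a) = -9 + 13/(2*a) (s(a) = -9 + (a + (13 - a))/(a + a) = -9 + 13/((2*a)) = -9 + 13*(1/(2*a)) = -9 + 13/(2*a))
s(171) + 9606 = (-9 + (13/2)/171) + 9606 = (-9 + (13/2)*(1/171)) + 9606 = (-9 + 13/342) + 9606 = -3065/342 + 9606 = 3282187/342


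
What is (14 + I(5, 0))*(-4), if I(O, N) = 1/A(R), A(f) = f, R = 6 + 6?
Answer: -169/3 ≈ -56.333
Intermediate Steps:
R = 12
I(O, N) = 1/12
(14 + I(5, 0))*(-4) = (14 + 1/12)*(-4) = (169/12)*(-4) = -169/3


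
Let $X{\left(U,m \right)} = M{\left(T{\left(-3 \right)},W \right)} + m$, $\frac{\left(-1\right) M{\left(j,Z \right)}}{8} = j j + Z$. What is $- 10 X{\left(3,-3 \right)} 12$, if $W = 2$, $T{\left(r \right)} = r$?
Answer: $10920$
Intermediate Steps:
$M{\left(j,Z \right)} = - 8 Z - 8 j^{2}$ ($M{\left(j,Z \right)} = - 8 \left(j j + Z\right) = - 8 \left(j^{2} + Z\right) = - 8 \left(Z + j^{2}\right) = - 8 Z - 8 j^{2}$)
$X{\left(U,m \right)} = -88 + m$ ($X{\left(U,m \right)} = \left(\left(-8\right) 2 - 8 \left(-3\right)^{2}\right) + m = \left(-16 - 72\right) + m = -88 + m$)
$- 10 X{\left(3,-3 \right)} 12 = - 10 \left(-88 - 3\right) 12 = \left(-10\right) \left(-91\right) 12 = 910 \cdot 12 = 10920$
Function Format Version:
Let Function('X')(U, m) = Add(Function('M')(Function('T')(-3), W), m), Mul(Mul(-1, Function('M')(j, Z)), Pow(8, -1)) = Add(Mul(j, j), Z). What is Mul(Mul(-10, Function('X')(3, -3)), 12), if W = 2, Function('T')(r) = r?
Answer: 10920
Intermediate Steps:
Function('M')(j, Z) = Add(Mul(-8, Z), Mul(-8, Pow(j, 2))) (Function('M')(j, Z) = Mul(-8, Add(Mul(j, j), Z)) = Mul(-8, Add(Pow(j, 2), Z)) = Mul(-8, Add(Z, Pow(j, 2))) = Add(Mul(-8, Z), Mul(-8, Pow(j, 2))))
Function('X')(U, m) = Add(-88, m) (Function('X')(U, m) = Add(Add(Mul(-8, 2), Mul(-8, Pow(-3, 2))), m) = Add(Add(-16, Mul(-8, 9)), m) = Add(Add(-16, -72), m) = Add(-88, m))
Mul(Mul(-10, Function('X')(3, -3)), 12) = Mul(Mul(-10, Add(-88, -3)), 12) = Mul(Mul(-10, -91), 12) = Mul(910, 12) = 10920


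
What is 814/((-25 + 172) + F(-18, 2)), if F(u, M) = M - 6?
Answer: 74/13 ≈ 5.6923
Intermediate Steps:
F(u, M) = -6 + M
814/((-25 + 172) + F(-18, 2)) = 814/((-25 + 172) + (-6 + 2)) = 814/(147 - 4) = 814/143 = 814*(1/143) = 74/13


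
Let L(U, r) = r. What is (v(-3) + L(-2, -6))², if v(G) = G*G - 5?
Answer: 4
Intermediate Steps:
v(G) = -5 + G² (v(G) = G² - 5 = -5 + G²)
(v(-3) + L(-2, -6))² = ((-5 + (-3)²) - 6)² = ((-5 + 9) - 6)² = (4 - 6)² = (-2)² = 4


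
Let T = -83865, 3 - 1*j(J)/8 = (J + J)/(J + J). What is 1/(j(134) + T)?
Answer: -1/83849 ≈ -1.1926e-5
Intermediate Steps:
j(J) = 16 (j(J) = 24 - 8*(J + J)/(J + J) = 24 - 8*2*J/(2*J) = 24 - 8*2*J*1/(2*J) = 24 - 8*1 = 24 - 8 = 16)
1/(j(134) + T) = 1/(16 - 83865) = 1/(-83849) = -1/83849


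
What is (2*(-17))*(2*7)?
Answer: -476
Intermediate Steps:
(2*(-17))*(2*7) = -34*14 = -476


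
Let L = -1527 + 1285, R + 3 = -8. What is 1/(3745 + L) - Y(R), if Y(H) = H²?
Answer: -423862/3503 ≈ -121.00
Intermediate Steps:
R = -11 (R = -3 - 8 = -11)
L = -242
1/(3745 + L) - Y(R) = 1/(3745 - 242) - 1*(-11)² = 1/3503 - 1*121 = 1/3503 - 121 = -423862/3503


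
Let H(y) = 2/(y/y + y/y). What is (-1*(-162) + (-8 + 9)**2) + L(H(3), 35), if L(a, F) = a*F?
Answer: 198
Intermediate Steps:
H(y) = 1 (H(y) = 2/(1 + 1) = 2/2 = 2*(1/2) = 1)
L(a, F) = F*a
(-1*(-162) + (-8 + 9)**2) + L(H(3), 35) = (-1*(-162) + (-8 + 9)**2) + 35*1 = (162 + 1**2) + 35 = (162 + 1) + 35 = 163 + 35 = 198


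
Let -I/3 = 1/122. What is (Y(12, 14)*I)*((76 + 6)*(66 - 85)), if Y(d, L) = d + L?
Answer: 60762/61 ≈ 996.10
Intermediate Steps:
I = -3/122 ≈ -0.024590
Y(d, L) = L + d
(Y(12, 14)*I)*((76 + 6)*(66 - 85)) = ((14 + 12)*(-3/122))*((76 + 6)*(66 - 85)) = (26*(-3/122))*(82*(-19)) = -39/61*(-1558) = 60762/61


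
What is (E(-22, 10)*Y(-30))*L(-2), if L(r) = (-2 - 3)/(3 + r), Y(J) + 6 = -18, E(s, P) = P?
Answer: 1200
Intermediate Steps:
Y(J) = -24 (Y(J) = -6 - 18 = -24)
L(r) = -5/(3 + r)
(E(-22, 10)*Y(-30))*L(-2) = (10*(-24))*(-5/(3 - 2)) = -(-1200)/1 = -(-1200) = -240*(-5) = 1200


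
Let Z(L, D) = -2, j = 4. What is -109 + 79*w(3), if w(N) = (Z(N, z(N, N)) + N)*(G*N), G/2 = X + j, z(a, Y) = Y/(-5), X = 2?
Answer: 2735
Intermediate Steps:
z(a, Y) = -Y/5 (z(a, Y) = Y*(-⅕) = -Y/5)
G = 12 (G = 2*(2 + 4) = 2*6 = 12)
w(N) = 12*N*(-2 + N) (w(N) = (-2 + N)*(12*N) = 12*N*(-2 + N))
-109 + 79*w(3) = -109 + 79*(12*3*(-2 + 3)) = -109 + 79*(12*3*1) = -109 + 79*36 = -109 + 2844 = 2735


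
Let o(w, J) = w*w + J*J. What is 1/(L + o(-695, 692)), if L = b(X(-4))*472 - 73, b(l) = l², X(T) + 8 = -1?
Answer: 1/1000048 ≈ 9.9995e-7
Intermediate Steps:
X(T) = -9 (X(T) = -8 - 1 = -9)
o(w, J) = J² + w² (o(w, J) = w² + J² = J² + w²)
L = 38159 (L = (-9)²*472 - 73 = 81*472 - 73 = 38232 - 73 = 38159)
1/(L + o(-695, 692)) = 1/(38159 + (692² + (-695)²)) = 1/(38159 + (478864 + 483025)) = 1/(38159 + 961889) = 1/1000048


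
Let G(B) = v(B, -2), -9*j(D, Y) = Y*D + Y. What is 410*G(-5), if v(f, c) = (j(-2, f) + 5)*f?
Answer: -82000/9 ≈ -9111.1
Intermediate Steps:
j(D, Y) = -Y/9 - D*Y/9 (j(D, Y) = -(Y*D + Y)/9 = -(D*Y + Y)/9 = -(Y + D*Y)/9 = -Y/9 - D*Y/9)
v(f, c) = f*(5 + f/9) (v(f, c) = (-f*(1 - 2)/9 + 5)*f = (-⅑*f*(-1) + 5)*f = (f/9 + 5)*f = (5 + f/9)*f = f*(5 + f/9))
G(B) = B*(45 + B)/9
410*G(-5) = 410*((⅑)*(-5)*(45 - 5)) = 410*((⅑)*(-5)*40) = 410*(-200/9) = -82000/9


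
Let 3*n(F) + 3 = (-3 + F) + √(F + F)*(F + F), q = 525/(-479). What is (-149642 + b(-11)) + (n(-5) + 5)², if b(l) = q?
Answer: -215194241/1437 - 80*I*√10/9 ≈ -1.4975e+5 - 28.109*I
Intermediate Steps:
q = -525/479 (q = 525*(-1/479) = -525/479 ≈ -1.0960)
b(l) = -525/479
n(F) = -2 + F/3 + 2*√2*F^(3/2)/3 (n(F) = -1 + ((-3 + F) + √(F + F)*(F + F))/3 = -1 + ((-3 + F) + √(2*F)*(2*F))/3 = -1 + ((-3 + F) + (√2*√F)*(2*F))/3 = -1 + ((-3 + F) + 2*√2*F^(3/2))/3 = -1 + (-3 + F + 2*√2*F^(3/2))/3 = -1 + (-1 + F/3 + 2*√2*F^(3/2)/3) = -2 + F/3 + 2*√2*F^(3/2)/3)
(-149642 + b(-11)) + (n(-5) + 5)² = (-149642 - 525/479) + ((-2 + (⅓)*(-5) + 2*√2*(-5)^(3/2)/3) + 5)² = -71679043/479 + ((-2 - 5/3 + 2*√2*(-5*I*√5)/3) + 5)² = -71679043/479 + ((-2 - 5/3 - 10*I*√10/3) + 5)² = -71679043/479 + ((-11/3 - 10*I*√10/3) + 5)² = -71679043/479 + (4/3 - 10*I*√10/3)²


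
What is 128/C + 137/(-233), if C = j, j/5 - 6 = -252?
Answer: -99167/143295 ≈ -0.69205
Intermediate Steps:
j = -1230 (j = 30 + 5*(-252) = 30 - 1260 = -1230)
C = -1230
128/C + 137/(-233) = 128/(-1230) + 137/(-233) = 128*(-1/1230) + 137*(-1/233) = -64/615 - 137/233 = -99167/143295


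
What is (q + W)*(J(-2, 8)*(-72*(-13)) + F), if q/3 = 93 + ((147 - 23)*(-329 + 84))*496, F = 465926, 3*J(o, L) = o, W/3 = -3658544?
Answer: -26141035344486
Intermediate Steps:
W = -10975632 (W = 3*(-3658544) = -10975632)
J(o, L) = o/3
q = -45205161 (q = 3*(93 + ((147 - 23)*(-329 + 84))*496) = 3*(93 + (124*(-245))*496) = 3*(93 - 30380*496) = 3*(93 - 15068480) = 3*(-15068387) = -45205161)
(q + W)*(J(-2, 8)*(-72*(-13)) + F) = (-45205161 - 10975632)*(((1/3)*(-2))*(-72*(-13)) + 465926) = -56180793*(-2/3*936 + 465926) = -56180793*(-624 + 465926) = -56180793*465302 = -26141035344486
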